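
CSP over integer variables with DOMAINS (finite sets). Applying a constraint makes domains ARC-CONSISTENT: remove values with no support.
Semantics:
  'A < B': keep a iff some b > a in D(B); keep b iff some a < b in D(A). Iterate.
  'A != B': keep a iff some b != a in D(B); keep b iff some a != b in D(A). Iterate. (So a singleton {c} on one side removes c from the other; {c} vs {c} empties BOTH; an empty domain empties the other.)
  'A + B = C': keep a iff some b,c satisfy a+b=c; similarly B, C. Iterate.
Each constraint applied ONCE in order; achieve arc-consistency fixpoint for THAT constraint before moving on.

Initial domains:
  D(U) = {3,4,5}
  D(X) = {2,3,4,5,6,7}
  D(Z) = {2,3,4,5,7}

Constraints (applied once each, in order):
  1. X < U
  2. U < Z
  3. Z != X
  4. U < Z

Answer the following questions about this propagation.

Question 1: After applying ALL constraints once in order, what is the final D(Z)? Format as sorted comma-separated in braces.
Answer: {4,5,7}

Derivation:
Constraint 1 (X < U) on D(X)={2,3,4,5,6,7} D(U)={3,4,5}: X {2,3,4,5,6,7}->{2,3,4}
Constraint 2 (U < Z) on D(U)={3,4,5} D(Z)={2,3,4,5,7}: Z {2,3,4,5,7}->{4,5,7}
Constraint 3 (Z != X) on D(Z)={4,5,7} D(X)={2,3,4}: no change
Constraint 4 (U < Z) on D(U)={3,4,5} D(Z)={4,5,7}: no change
So after all 4 constraints: D(Z) = {4,5,7}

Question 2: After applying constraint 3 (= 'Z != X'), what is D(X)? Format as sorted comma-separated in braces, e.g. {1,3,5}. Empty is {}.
Answer: {2,3,4}

Derivation:
Constraint 1 (X < U) on D(X)={2,3,4,5,6,7} D(U)={3,4,5}: X {2,3,4,5,6,7}->{2,3,4}
Constraint 2 (U < Z) on D(U)={3,4,5} D(Z)={2,3,4,5,7}: Z {2,3,4,5,7}->{4,5,7}
Constraint 3 (Z != X) on D(Z)={4,5,7} D(X)={2,3,4}: no change
So after constraint 3: D(X) = {2,3,4}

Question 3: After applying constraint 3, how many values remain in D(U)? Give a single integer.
Constraint 1 (X < U) on D(X)={2,3,4,5,6,7} D(U)={3,4,5}: X {2,3,4,5,6,7}->{2,3,4}
Constraint 2 (U < Z) on D(U)={3,4,5} D(Z)={2,3,4,5,7}: Z {2,3,4,5,7}->{4,5,7}
Constraint 3 (Z != X) on D(Z)={4,5,7} D(X)={2,3,4}: no change
So after constraint 3: D(U)={3,4,5}, size = 3

Answer: 3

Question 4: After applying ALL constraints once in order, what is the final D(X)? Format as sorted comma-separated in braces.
Answer: {2,3,4}

Derivation:
Constraint 1 (X < U) on D(X)={2,3,4,5,6,7} D(U)={3,4,5}: X {2,3,4,5,6,7}->{2,3,4}
Constraint 2 (U < Z) on D(U)={3,4,5} D(Z)={2,3,4,5,7}: Z {2,3,4,5,7}->{4,5,7}
Constraint 3 (Z != X) on D(Z)={4,5,7} D(X)={2,3,4}: no change
Constraint 4 (U < Z) on D(U)={3,4,5} D(Z)={4,5,7}: no change
So after all 4 constraints: D(X) = {2,3,4}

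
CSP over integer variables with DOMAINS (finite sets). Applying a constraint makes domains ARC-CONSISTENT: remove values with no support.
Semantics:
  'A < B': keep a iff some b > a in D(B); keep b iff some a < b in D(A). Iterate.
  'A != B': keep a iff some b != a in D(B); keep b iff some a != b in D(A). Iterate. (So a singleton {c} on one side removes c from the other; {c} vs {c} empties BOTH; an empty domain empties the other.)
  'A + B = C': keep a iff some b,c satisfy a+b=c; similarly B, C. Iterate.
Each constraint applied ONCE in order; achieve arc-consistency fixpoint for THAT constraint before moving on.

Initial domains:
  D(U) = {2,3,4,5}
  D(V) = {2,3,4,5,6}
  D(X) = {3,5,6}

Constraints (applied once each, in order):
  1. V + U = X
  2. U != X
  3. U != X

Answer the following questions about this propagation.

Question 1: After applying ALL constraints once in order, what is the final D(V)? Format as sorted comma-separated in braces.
Answer: {2,3,4}

Derivation:
Constraint 1 (V + U = X) on D(V)={2,3,4,5,6} D(U)={2,3,4,5} D(X)={3,5,6}: V {2,3,4,5,6}->{2,3,4}; U {2,3,4,5}->{2,3,4}; X {3,5,6}->{5,6}
Constraint 2 (U != X) on D(U)={2,3,4} D(X)={5,6}: no change
Constraint 3 (U != X) on D(U)={2,3,4} D(X)={5,6}: no change
So after all 3 constraints: D(V) = {2,3,4}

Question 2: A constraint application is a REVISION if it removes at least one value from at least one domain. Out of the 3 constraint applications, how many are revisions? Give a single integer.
Answer: 1

Derivation:
Constraint 1 (V + U = X) on D(V)={2,3,4,5,6} D(U)={2,3,4,5} D(X)={3,5,6}: V {2,3,4,5,6}->{2,3,4}; U {2,3,4,5}->{2,3,4}; X {3,5,6}->{5,6} => REVISION
Constraint 2 (U != X) on D(U)={2,3,4} D(X)={5,6}: no change => not a revision
Constraint 3 (U != X) on D(U)={2,3,4} D(X)={5,6}: no change => not a revision
Total revisions = 1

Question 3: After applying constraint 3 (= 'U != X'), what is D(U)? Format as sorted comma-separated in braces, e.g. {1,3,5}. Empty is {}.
Constraint 1 (V + U = X) on D(V)={2,3,4,5,6} D(U)={2,3,4,5} D(X)={3,5,6}: V {2,3,4,5,6}->{2,3,4}; U {2,3,4,5}->{2,3,4}; X {3,5,6}->{5,6}
Constraint 2 (U != X) on D(U)={2,3,4} D(X)={5,6}: no change
Constraint 3 (U != X) on D(U)={2,3,4} D(X)={5,6}: no change
So after constraint 3: D(U) = {2,3,4}

Answer: {2,3,4}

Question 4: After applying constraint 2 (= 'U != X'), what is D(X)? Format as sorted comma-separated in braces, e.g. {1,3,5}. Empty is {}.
Answer: {5,6}

Derivation:
Constraint 1 (V + U = X) on D(V)={2,3,4,5,6} D(U)={2,3,4,5} D(X)={3,5,6}: V {2,3,4,5,6}->{2,3,4}; U {2,3,4,5}->{2,3,4}; X {3,5,6}->{5,6}
Constraint 2 (U != X) on D(U)={2,3,4} D(X)={5,6}: no change
So after constraint 2: D(X) = {5,6}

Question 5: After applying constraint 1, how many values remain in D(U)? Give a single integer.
Constraint 1 (V + U = X) on D(V)={2,3,4,5,6} D(U)={2,3,4,5} D(X)={3,5,6}: V {2,3,4,5,6}->{2,3,4}; U {2,3,4,5}->{2,3,4}; X {3,5,6}->{5,6}
So after constraint 1: D(U)={2,3,4}, size = 3

Answer: 3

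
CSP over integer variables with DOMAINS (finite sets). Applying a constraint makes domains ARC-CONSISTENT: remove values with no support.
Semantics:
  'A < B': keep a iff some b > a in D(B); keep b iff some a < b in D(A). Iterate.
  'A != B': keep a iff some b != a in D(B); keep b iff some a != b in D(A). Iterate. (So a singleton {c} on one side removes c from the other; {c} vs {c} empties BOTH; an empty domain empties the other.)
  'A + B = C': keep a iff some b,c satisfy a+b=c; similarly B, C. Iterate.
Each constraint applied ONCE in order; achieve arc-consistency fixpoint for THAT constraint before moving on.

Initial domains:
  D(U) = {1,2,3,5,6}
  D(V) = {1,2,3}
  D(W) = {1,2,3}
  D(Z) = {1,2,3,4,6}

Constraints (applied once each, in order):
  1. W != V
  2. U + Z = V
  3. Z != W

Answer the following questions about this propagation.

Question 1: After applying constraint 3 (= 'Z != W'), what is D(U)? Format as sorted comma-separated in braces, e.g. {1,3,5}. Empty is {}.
Answer: {1,2}

Derivation:
Constraint 1 (W != V) on D(W)={1,2,3} D(V)={1,2,3}: no change
Constraint 2 (U + Z = V) on D(U)={1,2,3,5,6} D(Z)={1,2,3,4,6} D(V)={1,2,3}: U {1,2,3,5,6}->{1,2}; Z {1,2,3,4,6}->{1,2}; V {1,2,3}->{2,3}
Constraint 3 (Z != W) on D(Z)={1,2} D(W)={1,2,3}: no change
So after constraint 3: D(U) = {1,2}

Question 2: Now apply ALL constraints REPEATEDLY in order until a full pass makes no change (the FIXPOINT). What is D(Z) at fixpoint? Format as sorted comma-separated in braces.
Answer: {1,2}

Derivation:
pass 0 (initial): D(Z)={1,2,3,4,6}
pass 1: U {1,2,3,5,6}->{1,2}; V {1,2,3}->{2,3}; Z {1,2,3,4,6}->{1,2}
pass 2: no change
Fixpoint after 2 passes: D(Z) = {1,2}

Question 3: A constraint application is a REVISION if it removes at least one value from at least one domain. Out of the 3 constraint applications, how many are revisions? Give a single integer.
Answer: 1

Derivation:
Constraint 1 (W != V) on D(W)={1,2,3} D(V)={1,2,3}: no change => not a revision
Constraint 2 (U + Z = V) on D(U)={1,2,3,5,6} D(Z)={1,2,3,4,6} D(V)={1,2,3}: U {1,2,3,5,6}->{1,2}; Z {1,2,3,4,6}->{1,2}; V {1,2,3}->{2,3} => REVISION
Constraint 3 (Z != W) on D(Z)={1,2} D(W)={1,2,3}: no change => not a revision
Total revisions = 1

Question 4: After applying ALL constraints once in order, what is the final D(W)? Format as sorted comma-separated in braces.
Answer: {1,2,3}

Derivation:
Constraint 1 (W != V) on D(W)={1,2,3} D(V)={1,2,3}: no change
Constraint 2 (U + Z = V) on D(U)={1,2,3,5,6} D(Z)={1,2,3,4,6} D(V)={1,2,3}: U {1,2,3,5,6}->{1,2}; Z {1,2,3,4,6}->{1,2}; V {1,2,3}->{2,3}
Constraint 3 (Z != W) on D(Z)={1,2} D(W)={1,2,3}: no change
So after all 3 constraints: D(W) = {1,2,3}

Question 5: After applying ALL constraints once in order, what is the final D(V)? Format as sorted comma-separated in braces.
Answer: {2,3}

Derivation:
Constraint 1 (W != V) on D(W)={1,2,3} D(V)={1,2,3}: no change
Constraint 2 (U + Z = V) on D(U)={1,2,3,5,6} D(Z)={1,2,3,4,6} D(V)={1,2,3}: U {1,2,3,5,6}->{1,2}; Z {1,2,3,4,6}->{1,2}; V {1,2,3}->{2,3}
Constraint 3 (Z != W) on D(Z)={1,2} D(W)={1,2,3}: no change
So after all 3 constraints: D(V) = {2,3}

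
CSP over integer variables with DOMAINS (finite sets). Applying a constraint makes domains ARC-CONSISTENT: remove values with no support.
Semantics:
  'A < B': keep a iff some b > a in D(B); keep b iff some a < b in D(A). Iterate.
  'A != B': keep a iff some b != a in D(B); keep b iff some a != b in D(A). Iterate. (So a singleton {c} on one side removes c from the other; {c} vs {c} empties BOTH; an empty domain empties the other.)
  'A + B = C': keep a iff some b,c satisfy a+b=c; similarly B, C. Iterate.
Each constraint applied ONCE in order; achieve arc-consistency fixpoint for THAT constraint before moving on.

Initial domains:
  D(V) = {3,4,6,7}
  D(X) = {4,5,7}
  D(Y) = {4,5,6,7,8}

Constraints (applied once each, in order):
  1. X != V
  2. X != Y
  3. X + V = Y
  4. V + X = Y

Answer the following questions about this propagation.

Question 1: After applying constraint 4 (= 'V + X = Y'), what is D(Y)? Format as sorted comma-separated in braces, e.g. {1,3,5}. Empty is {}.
Constraint 1 (X != V) on D(X)={4,5,7} D(V)={3,4,6,7}: no change
Constraint 2 (X != Y) on D(X)={4,5,7} D(Y)={4,5,6,7,8}: no change
Constraint 3 (X + V = Y) on D(X)={4,5,7} D(V)={3,4,6,7} D(Y)={4,5,6,7,8}: X {4,5,7}->{4,5}; V {3,4,6,7}->{3,4}; Y {4,5,6,7,8}->{7,8}
Constraint 4 (V + X = Y) on D(V)={3,4} D(X)={4,5} D(Y)={7,8}: no change
So after constraint 4: D(Y) = {7,8}

Answer: {7,8}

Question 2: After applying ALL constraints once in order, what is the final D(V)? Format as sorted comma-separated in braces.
Constraint 1 (X != V) on D(X)={4,5,7} D(V)={3,4,6,7}: no change
Constraint 2 (X != Y) on D(X)={4,5,7} D(Y)={4,5,6,7,8}: no change
Constraint 3 (X + V = Y) on D(X)={4,5,7} D(V)={3,4,6,7} D(Y)={4,5,6,7,8}: X {4,5,7}->{4,5}; V {3,4,6,7}->{3,4}; Y {4,5,6,7,8}->{7,8}
Constraint 4 (V + X = Y) on D(V)={3,4} D(X)={4,5} D(Y)={7,8}: no change
So after all 4 constraints: D(V) = {3,4}

Answer: {3,4}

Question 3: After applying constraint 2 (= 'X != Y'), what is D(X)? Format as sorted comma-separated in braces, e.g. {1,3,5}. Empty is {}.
Answer: {4,5,7}

Derivation:
Constraint 1 (X != V) on D(X)={4,5,7} D(V)={3,4,6,7}: no change
Constraint 2 (X != Y) on D(X)={4,5,7} D(Y)={4,5,6,7,8}: no change
So after constraint 2: D(X) = {4,5,7}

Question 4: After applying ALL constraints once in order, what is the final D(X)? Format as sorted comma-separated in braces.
Answer: {4,5}

Derivation:
Constraint 1 (X != V) on D(X)={4,5,7} D(V)={3,4,6,7}: no change
Constraint 2 (X != Y) on D(X)={4,5,7} D(Y)={4,5,6,7,8}: no change
Constraint 3 (X + V = Y) on D(X)={4,5,7} D(V)={3,4,6,7} D(Y)={4,5,6,7,8}: X {4,5,7}->{4,5}; V {3,4,6,7}->{3,4}; Y {4,5,6,7,8}->{7,8}
Constraint 4 (V + X = Y) on D(V)={3,4} D(X)={4,5} D(Y)={7,8}: no change
So after all 4 constraints: D(X) = {4,5}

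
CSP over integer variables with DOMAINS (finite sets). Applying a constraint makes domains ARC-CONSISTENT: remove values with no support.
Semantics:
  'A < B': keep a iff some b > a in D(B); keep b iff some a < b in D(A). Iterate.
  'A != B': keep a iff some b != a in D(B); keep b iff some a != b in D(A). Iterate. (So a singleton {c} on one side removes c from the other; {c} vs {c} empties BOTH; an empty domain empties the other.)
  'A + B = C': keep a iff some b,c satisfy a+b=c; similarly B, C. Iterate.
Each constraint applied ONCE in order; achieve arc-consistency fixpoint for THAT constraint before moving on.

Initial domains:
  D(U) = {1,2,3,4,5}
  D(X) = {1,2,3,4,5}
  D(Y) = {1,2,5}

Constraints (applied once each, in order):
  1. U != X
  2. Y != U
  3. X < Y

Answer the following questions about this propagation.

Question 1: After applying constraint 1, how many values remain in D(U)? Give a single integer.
Constraint 1 (U != X) on D(U)={1,2,3,4,5} D(X)={1,2,3,4,5}: no change
So after constraint 1: D(U)={1,2,3,4,5}, size = 5

Answer: 5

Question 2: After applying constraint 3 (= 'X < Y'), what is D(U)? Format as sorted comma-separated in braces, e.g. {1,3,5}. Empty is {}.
Constraint 1 (U != X) on D(U)={1,2,3,4,5} D(X)={1,2,3,4,5}: no change
Constraint 2 (Y != U) on D(Y)={1,2,5} D(U)={1,2,3,4,5}: no change
Constraint 3 (X < Y) on D(X)={1,2,3,4,5} D(Y)={1,2,5}: X {1,2,3,4,5}->{1,2,3,4}; Y {1,2,5}->{2,5}
So after constraint 3: D(U) = {1,2,3,4,5}

Answer: {1,2,3,4,5}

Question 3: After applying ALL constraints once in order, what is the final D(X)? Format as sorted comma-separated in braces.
Answer: {1,2,3,4}

Derivation:
Constraint 1 (U != X) on D(U)={1,2,3,4,5} D(X)={1,2,3,4,5}: no change
Constraint 2 (Y != U) on D(Y)={1,2,5} D(U)={1,2,3,4,5}: no change
Constraint 3 (X < Y) on D(X)={1,2,3,4,5} D(Y)={1,2,5}: X {1,2,3,4,5}->{1,2,3,4}; Y {1,2,5}->{2,5}
So after all 3 constraints: D(X) = {1,2,3,4}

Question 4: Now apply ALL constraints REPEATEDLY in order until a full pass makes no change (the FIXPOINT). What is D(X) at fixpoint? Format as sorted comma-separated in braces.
pass 0 (initial): D(X)={1,2,3,4,5}
pass 1: X {1,2,3,4,5}->{1,2,3,4}; Y {1,2,5}->{2,5}
pass 2: no change
Fixpoint after 2 passes: D(X) = {1,2,3,4}

Answer: {1,2,3,4}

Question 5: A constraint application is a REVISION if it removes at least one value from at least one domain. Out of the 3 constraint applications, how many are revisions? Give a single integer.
Constraint 1 (U != X) on D(U)={1,2,3,4,5} D(X)={1,2,3,4,5}: no change => not a revision
Constraint 2 (Y != U) on D(Y)={1,2,5} D(U)={1,2,3,4,5}: no change => not a revision
Constraint 3 (X < Y) on D(X)={1,2,3,4,5} D(Y)={1,2,5}: X {1,2,3,4,5}->{1,2,3,4}; Y {1,2,5}->{2,5} => REVISION
Total revisions = 1

Answer: 1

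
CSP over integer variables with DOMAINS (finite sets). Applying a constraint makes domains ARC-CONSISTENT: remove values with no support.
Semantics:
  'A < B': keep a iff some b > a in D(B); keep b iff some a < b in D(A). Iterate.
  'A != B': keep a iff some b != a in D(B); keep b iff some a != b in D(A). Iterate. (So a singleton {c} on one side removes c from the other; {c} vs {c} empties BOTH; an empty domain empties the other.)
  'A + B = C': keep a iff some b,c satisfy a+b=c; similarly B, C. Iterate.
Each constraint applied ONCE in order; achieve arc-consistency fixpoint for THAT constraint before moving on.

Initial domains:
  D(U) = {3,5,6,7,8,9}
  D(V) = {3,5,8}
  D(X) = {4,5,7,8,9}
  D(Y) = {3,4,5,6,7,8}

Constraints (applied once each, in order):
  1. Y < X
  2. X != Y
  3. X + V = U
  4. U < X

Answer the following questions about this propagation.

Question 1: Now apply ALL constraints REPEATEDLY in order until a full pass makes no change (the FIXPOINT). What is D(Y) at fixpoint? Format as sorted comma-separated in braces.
Answer: {}

Derivation:
pass 0 (initial): D(Y)={3,4,5,6,7,8}
pass 1: U {3,5,6,7,8,9}->{}; V {3,5,8}->{3,5}; X {4,5,7,8,9}->{}
pass 2: V {3,5}->{}; Y {3,4,5,6,7,8}->{}
pass 3: no change
Fixpoint after 3 passes: D(Y) = {}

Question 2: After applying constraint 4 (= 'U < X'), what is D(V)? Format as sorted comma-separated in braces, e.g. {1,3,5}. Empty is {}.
Answer: {3,5}

Derivation:
Constraint 1 (Y < X) on D(Y)={3,4,5,6,7,8} D(X)={4,5,7,8,9}: no change
Constraint 2 (X != Y) on D(X)={4,5,7,8,9} D(Y)={3,4,5,6,7,8}: no change
Constraint 3 (X + V = U) on D(X)={4,5,7,8,9} D(V)={3,5,8} D(U)={3,5,6,7,8,9}: X {4,5,7,8,9}->{4,5}; V {3,5,8}->{3,5}; U {3,5,6,7,8,9}->{7,8,9}
Constraint 4 (U < X) on D(U)={7,8,9} D(X)={4,5}: U {7,8,9}->{}; X {4,5}->{}
So after constraint 4: D(V) = {3,5}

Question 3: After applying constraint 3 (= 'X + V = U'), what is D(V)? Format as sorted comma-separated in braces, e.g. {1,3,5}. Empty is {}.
Constraint 1 (Y < X) on D(Y)={3,4,5,6,7,8} D(X)={4,5,7,8,9}: no change
Constraint 2 (X != Y) on D(X)={4,5,7,8,9} D(Y)={3,4,5,6,7,8}: no change
Constraint 3 (X + V = U) on D(X)={4,5,7,8,9} D(V)={3,5,8} D(U)={3,5,6,7,8,9}: X {4,5,7,8,9}->{4,5}; V {3,5,8}->{3,5}; U {3,5,6,7,8,9}->{7,8,9}
So after constraint 3: D(V) = {3,5}

Answer: {3,5}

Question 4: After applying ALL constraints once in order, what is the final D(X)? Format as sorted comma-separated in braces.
Constraint 1 (Y < X) on D(Y)={3,4,5,6,7,8} D(X)={4,5,7,8,9}: no change
Constraint 2 (X != Y) on D(X)={4,5,7,8,9} D(Y)={3,4,5,6,7,8}: no change
Constraint 3 (X + V = U) on D(X)={4,5,7,8,9} D(V)={3,5,8} D(U)={3,5,6,7,8,9}: X {4,5,7,8,9}->{4,5}; V {3,5,8}->{3,5}; U {3,5,6,7,8,9}->{7,8,9}
Constraint 4 (U < X) on D(U)={7,8,9} D(X)={4,5}: U {7,8,9}->{}; X {4,5}->{}
So after all 4 constraints: D(X) = {}

Answer: {}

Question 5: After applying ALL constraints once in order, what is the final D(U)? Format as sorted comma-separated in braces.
Constraint 1 (Y < X) on D(Y)={3,4,5,6,7,8} D(X)={4,5,7,8,9}: no change
Constraint 2 (X != Y) on D(X)={4,5,7,8,9} D(Y)={3,4,5,6,7,8}: no change
Constraint 3 (X + V = U) on D(X)={4,5,7,8,9} D(V)={3,5,8} D(U)={3,5,6,7,8,9}: X {4,5,7,8,9}->{4,5}; V {3,5,8}->{3,5}; U {3,5,6,7,8,9}->{7,8,9}
Constraint 4 (U < X) on D(U)={7,8,9} D(X)={4,5}: U {7,8,9}->{}; X {4,5}->{}
So after all 4 constraints: D(U) = {}

Answer: {}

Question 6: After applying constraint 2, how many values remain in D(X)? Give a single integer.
Constraint 1 (Y < X) on D(Y)={3,4,5,6,7,8} D(X)={4,5,7,8,9}: no change
Constraint 2 (X != Y) on D(X)={4,5,7,8,9} D(Y)={3,4,5,6,7,8}: no change
So after constraint 2: D(X)={4,5,7,8,9}, size = 5

Answer: 5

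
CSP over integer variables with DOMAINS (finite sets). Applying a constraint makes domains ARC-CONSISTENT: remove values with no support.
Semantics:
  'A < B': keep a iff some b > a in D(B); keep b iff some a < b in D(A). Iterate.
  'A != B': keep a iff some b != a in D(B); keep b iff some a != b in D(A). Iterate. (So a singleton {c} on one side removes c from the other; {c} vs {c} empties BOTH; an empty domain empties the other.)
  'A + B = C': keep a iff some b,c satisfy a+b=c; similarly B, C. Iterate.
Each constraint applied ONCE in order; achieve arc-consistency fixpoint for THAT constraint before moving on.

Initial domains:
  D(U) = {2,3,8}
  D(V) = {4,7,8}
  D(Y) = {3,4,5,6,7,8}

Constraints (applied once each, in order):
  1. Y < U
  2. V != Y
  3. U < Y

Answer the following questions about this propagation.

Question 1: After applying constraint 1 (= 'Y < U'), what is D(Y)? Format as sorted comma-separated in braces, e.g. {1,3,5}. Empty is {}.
Constraint 1 (Y < U) on D(Y)={3,4,5,6,7,8} D(U)={2,3,8}: Y {3,4,5,6,7,8}->{3,4,5,6,7}; U {2,3,8}->{8}
So after constraint 1: D(Y) = {3,4,5,6,7}

Answer: {3,4,5,6,7}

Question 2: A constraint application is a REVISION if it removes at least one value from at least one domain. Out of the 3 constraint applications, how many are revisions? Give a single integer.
Answer: 2

Derivation:
Constraint 1 (Y < U) on D(Y)={3,4,5,6,7,8} D(U)={2,3,8}: Y {3,4,5,6,7,8}->{3,4,5,6,7}; U {2,3,8}->{8} => REVISION
Constraint 2 (V != Y) on D(V)={4,7,8} D(Y)={3,4,5,6,7}: no change => not a revision
Constraint 3 (U < Y) on D(U)={8} D(Y)={3,4,5,6,7}: U {8}->{}; Y {3,4,5,6,7}->{} => REVISION
Total revisions = 2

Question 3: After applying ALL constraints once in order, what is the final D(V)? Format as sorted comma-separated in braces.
Constraint 1 (Y < U) on D(Y)={3,4,5,6,7,8} D(U)={2,3,8}: Y {3,4,5,6,7,8}->{3,4,5,6,7}; U {2,3,8}->{8}
Constraint 2 (V != Y) on D(V)={4,7,8} D(Y)={3,4,5,6,7}: no change
Constraint 3 (U < Y) on D(U)={8} D(Y)={3,4,5,6,7}: U {8}->{}; Y {3,4,5,6,7}->{}
So after all 3 constraints: D(V) = {4,7,8}

Answer: {4,7,8}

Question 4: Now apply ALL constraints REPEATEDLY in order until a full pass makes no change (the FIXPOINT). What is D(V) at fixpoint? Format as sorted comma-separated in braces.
pass 0 (initial): D(V)={4,7,8}
pass 1: U {2,3,8}->{}; Y {3,4,5,6,7,8}->{}
pass 2: V {4,7,8}->{}
pass 3: no change
Fixpoint after 3 passes: D(V) = {}

Answer: {}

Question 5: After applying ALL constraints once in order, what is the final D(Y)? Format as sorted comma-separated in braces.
Answer: {}

Derivation:
Constraint 1 (Y < U) on D(Y)={3,4,5,6,7,8} D(U)={2,3,8}: Y {3,4,5,6,7,8}->{3,4,5,6,7}; U {2,3,8}->{8}
Constraint 2 (V != Y) on D(V)={4,7,8} D(Y)={3,4,5,6,7}: no change
Constraint 3 (U < Y) on D(U)={8} D(Y)={3,4,5,6,7}: U {8}->{}; Y {3,4,5,6,7}->{}
So after all 3 constraints: D(Y) = {}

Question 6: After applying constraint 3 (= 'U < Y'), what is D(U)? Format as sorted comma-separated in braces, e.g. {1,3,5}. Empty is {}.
Constraint 1 (Y < U) on D(Y)={3,4,5,6,7,8} D(U)={2,3,8}: Y {3,4,5,6,7,8}->{3,4,5,6,7}; U {2,3,8}->{8}
Constraint 2 (V != Y) on D(V)={4,7,8} D(Y)={3,4,5,6,7}: no change
Constraint 3 (U < Y) on D(U)={8} D(Y)={3,4,5,6,7}: U {8}->{}; Y {3,4,5,6,7}->{}
So after constraint 3: D(U) = {}

Answer: {}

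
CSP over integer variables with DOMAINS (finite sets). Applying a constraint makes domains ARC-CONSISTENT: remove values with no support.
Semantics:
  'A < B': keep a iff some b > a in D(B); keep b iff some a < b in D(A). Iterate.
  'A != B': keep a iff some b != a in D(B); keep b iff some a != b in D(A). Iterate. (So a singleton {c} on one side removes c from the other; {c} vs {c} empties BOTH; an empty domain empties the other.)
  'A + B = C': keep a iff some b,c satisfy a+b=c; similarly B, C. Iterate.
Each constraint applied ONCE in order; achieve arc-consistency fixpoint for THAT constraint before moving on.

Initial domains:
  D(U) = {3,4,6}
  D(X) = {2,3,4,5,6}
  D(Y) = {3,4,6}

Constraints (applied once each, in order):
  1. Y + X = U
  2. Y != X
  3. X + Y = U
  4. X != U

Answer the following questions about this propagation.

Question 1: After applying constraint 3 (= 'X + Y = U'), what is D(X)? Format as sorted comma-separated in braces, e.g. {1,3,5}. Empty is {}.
Constraint 1 (Y + X = U) on D(Y)={3,4,6} D(X)={2,3,4,5,6} D(U)={3,4,6}: Y {3,4,6}->{3,4}; X {2,3,4,5,6}->{2,3}; U {3,4,6}->{6}
Constraint 2 (Y != X) on D(Y)={3,4} D(X)={2,3}: no change
Constraint 3 (X + Y = U) on D(X)={2,3} D(Y)={3,4} D(U)={6}: no change
So after constraint 3: D(X) = {2,3}

Answer: {2,3}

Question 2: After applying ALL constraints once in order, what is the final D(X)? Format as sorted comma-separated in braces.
Answer: {2,3}

Derivation:
Constraint 1 (Y + X = U) on D(Y)={3,4,6} D(X)={2,3,4,5,6} D(U)={3,4,6}: Y {3,4,6}->{3,4}; X {2,3,4,5,6}->{2,3}; U {3,4,6}->{6}
Constraint 2 (Y != X) on D(Y)={3,4} D(X)={2,3}: no change
Constraint 3 (X + Y = U) on D(X)={2,3} D(Y)={3,4} D(U)={6}: no change
Constraint 4 (X != U) on D(X)={2,3} D(U)={6}: no change
So after all 4 constraints: D(X) = {2,3}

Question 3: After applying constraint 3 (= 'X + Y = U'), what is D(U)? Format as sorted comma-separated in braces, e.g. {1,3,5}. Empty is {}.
Constraint 1 (Y + X = U) on D(Y)={3,4,6} D(X)={2,3,4,5,6} D(U)={3,4,6}: Y {3,4,6}->{3,4}; X {2,3,4,5,6}->{2,3}; U {3,4,6}->{6}
Constraint 2 (Y != X) on D(Y)={3,4} D(X)={2,3}: no change
Constraint 3 (X + Y = U) on D(X)={2,3} D(Y)={3,4} D(U)={6}: no change
So after constraint 3: D(U) = {6}

Answer: {6}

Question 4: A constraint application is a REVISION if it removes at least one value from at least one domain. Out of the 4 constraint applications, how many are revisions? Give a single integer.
Constraint 1 (Y + X = U) on D(Y)={3,4,6} D(X)={2,3,4,5,6} D(U)={3,4,6}: Y {3,4,6}->{3,4}; X {2,3,4,5,6}->{2,3}; U {3,4,6}->{6} => REVISION
Constraint 2 (Y != X) on D(Y)={3,4} D(X)={2,3}: no change => not a revision
Constraint 3 (X + Y = U) on D(X)={2,3} D(Y)={3,4} D(U)={6}: no change => not a revision
Constraint 4 (X != U) on D(X)={2,3} D(U)={6}: no change => not a revision
Total revisions = 1

Answer: 1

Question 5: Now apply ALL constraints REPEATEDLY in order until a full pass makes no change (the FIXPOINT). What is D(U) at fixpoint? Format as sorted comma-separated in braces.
Answer: {6}

Derivation:
pass 0 (initial): D(U)={3,4,6}
pass 1: U {3,4,6}->{6}; X {2,3,4,5,6}->{2,3}; Y {3,4,6}->{3,4}
pass 2: no change
Fixpoint after 2 passes: D(U) = {6}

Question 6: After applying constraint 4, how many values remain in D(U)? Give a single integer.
Constraint 1 (Y + X = U) on D(Y)={3,4,6} D(X)={2,3,4,5,6} D(U)={3,4,6}: Y {3,4,6}->{3,4}; X {2,3,4,5,6}->{2,3}; U {3,4,6}->{6}
Constraint 2 (Y != X) on D(Y)={3,4} D(X)={2,3}: no change
Constraint 3 (X + Y = U) on D(X)={2,3} D(Y)={3,4} D(U)={6}: no change
Constraint 4 (X != U) on D(X)={2,3} D(U)={6}: no change
So after constraint 4: D(U)={6}, size = 1

Answer: 1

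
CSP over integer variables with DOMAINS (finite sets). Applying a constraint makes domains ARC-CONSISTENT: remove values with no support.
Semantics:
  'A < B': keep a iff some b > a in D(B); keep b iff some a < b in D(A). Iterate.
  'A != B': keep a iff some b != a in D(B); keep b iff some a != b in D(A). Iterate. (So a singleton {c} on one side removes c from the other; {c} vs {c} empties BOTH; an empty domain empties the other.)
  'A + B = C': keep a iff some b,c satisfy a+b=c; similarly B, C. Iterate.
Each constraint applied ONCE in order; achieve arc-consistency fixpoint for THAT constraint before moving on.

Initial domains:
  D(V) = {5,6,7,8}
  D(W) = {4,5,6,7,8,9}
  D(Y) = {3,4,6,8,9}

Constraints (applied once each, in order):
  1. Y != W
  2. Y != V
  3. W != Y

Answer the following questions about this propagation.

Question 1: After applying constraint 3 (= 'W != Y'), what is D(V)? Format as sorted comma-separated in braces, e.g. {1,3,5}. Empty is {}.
Answer: {5,6,7,8}

Derivation:
Constraint 1 (Y != W) on D(Y)={3,4,6,8,9} D(W)={4,5,6,7,8,9}: no change
Constraint 2 (Y != V) on D(Y)={3,4,6,8,9} D(V)={5,6,7,8}: no change
Constraint 3 (W != Y) on D(W)={4,5,6,7,8,9} D(Y)={3,4,6,8,9}: no change
So after constraint 3: D(V) = {5,6,7,8}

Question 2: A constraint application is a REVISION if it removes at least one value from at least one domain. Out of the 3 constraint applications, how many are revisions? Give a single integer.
Answer: 0

Derivation:
Constraint 1 (Y != W) on D(Y)={3,4,6,8,9} D(W)={4,5,6,7,8,9}: no change => not a revision
Constraint 2 (Y != V) on D(Y)={3,4,6,8,9} D(V)={5,6,7,8}: no change => not a revision
Constraint 3 (W != Y) on D(W)={4,5,6,7,8,9} D(Y)={3,4,6,8,9}: no change => not a revision
Total revisions = 0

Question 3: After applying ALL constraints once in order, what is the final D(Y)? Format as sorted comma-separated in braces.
Constraint 1 (Y != W) on D(Y)={3,4,6,8,9} D(W)={4,5,6,7,8,9}: no change
Constraint 2 (Y != V) on D(Y)={3,4,6,8,9} D(V)={5,6,7,8}: no change
Constraint 3 (W != Y) on D(W)={4,5,6,7,8,9} D(Y)={3,4,6,8,9}: no change
So after all 3 constraints: D(Y) = {3,4,6,8,9}

Answer: {3,4,6,8,9}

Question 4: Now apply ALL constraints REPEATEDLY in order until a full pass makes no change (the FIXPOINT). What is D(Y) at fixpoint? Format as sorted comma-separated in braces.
Answer: {3,4,6,8,9}

Derivation:
pass 0 (initial): D(Y)={3,4,6,8,9}
pass 1: no change
Fixpoint after 1 passes: D(Y) = {3,4,6,8,9}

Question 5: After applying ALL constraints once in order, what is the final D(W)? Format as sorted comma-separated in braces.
Constraint 1 (Y != W) on D(Y)={3,4,6,8,9} D(W)={4,5,6,7,8,9}: no change
Constraint 2 (Y != V) on D(Y)={3,4,6,8,9} D(V)={5,6,7,8}: no change
Constraint 3 (W != Y) on D(W)={4,5,6,7,8,9} D(Y)={3,4,6,8,9}: no change
So after all 3 constraints: D(W) = {4,5,6,7,8,9}

Answer: {4,5,6,7,8,9}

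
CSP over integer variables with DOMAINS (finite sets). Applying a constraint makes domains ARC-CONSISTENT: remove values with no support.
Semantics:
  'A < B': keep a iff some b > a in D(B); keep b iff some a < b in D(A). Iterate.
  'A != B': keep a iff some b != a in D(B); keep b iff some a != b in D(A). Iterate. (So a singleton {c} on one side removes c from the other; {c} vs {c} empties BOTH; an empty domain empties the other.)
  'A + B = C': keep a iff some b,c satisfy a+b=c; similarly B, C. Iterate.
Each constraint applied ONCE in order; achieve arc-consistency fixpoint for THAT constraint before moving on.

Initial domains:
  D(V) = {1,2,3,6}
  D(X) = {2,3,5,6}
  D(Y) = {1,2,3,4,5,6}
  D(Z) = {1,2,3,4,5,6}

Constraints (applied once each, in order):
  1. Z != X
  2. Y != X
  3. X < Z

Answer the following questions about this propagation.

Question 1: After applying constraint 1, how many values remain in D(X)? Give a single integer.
Constraint 1 (Z != X) on D(Z)={1,2,3,4,5,6} D(X)={2,3,5,6}: no change
So after constraint 1: D(X)={2,3,5,6}, size = 4

Answer: 4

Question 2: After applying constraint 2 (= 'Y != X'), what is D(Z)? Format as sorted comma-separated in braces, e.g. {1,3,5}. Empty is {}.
Answer: {1,2,3,4,5,6}

Derivation:
Constraint 1 (Z != X) on D(Z)={1,2,3,4,5,6} D(X)={2,3,5,6}: no change
Constraint 2 (Y != X) on D(Y)={1,2,3,4,5,6} D(X)={2,3,5,6}: no change
So after constraint 2: D(Z) = {1,2,3,4,5,6}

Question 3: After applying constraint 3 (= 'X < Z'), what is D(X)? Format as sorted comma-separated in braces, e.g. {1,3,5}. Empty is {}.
Answer: {2,3,5}

Derivation:
Constraint 1 (Z != X) on D(Z)={1,2,3,4,5,6} D(X)={2,3,5,6}: no change
Constraint 2 (Y != X) on D(Y)={1,2,3,4,5,6} D(X)={2,3,5,6}: no change
Constraint 3 (X < Z) on D(X)={2,3,5,6} D(Z)={1,2,3,4,5,6}: X {2,3,5,6}->{2,3,5}; Z {1,2,3,4,5,6}->{3,4,5,6}
So after constraint 3: D(X) = {2,3,5}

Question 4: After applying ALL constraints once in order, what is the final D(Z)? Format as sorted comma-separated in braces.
Constraint 1 (Z != X) on D(Z)={1,2,3,4,5,6} D(X)={2,3,5,6}: no change
Constraint 2 (Y != X) on D(Y)={1,2,3,4,5,6} D(X)={2,3,5,6}: no change
Constraint 3 (X < Z) on D(X)={2,3,5,6} D(Z)={1,2,3,4,5,6}: X {2,3,5,6}->{2,3,5}; Z {1,2,3,4,5,6}->{3,4,5,6}
So after all 3 constraints: D(Z) = {3,4,5,6}

Answer: {3,4,5,6}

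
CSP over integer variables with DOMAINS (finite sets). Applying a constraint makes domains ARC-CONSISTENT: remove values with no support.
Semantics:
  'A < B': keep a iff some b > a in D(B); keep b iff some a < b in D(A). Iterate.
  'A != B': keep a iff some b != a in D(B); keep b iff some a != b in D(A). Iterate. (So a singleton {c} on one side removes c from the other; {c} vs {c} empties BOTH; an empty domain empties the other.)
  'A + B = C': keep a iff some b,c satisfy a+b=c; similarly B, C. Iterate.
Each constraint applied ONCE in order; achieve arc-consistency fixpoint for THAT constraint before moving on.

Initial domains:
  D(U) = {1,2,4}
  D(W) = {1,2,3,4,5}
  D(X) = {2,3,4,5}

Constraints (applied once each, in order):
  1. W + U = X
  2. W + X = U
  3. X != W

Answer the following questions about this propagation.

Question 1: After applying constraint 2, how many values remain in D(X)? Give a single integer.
Constraint 1 (W + U = X) on D(W)={1,2,3,4,5} D(U)={1,2,4} D(X)={2,3,4,5}: W {1,2,3,4,5}->{1,2,3,4}
Constraint 2 (W + X = U) on D(W)={1,2,3,4} D(X)={2,3,4,5} D(U)={1,2,4}: W {1,2,3,4}->{1,2}; X {2,3,4,5}->{2,3}; U {1,2,4}->{4}
So after constraint 2: D(X)={2,3}, size = 2

Answer: 2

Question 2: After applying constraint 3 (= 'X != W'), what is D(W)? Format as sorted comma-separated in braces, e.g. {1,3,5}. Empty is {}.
Answer: {1,2}

Derivation:
Constraint 1 (W + U = X) on D(W)={1,2,3,4,5} D(U)={1,2,4} D(X)={2,3,4,5}: W {1,2,3,4,5}->{1,2,3,4}
Constraint 2 (W + X = U) on D(W)={1,2,3,4} D(X)={2,3,4,5} D(U)={1,2,4}: W {1,2,3,4}->{1,2}; X {2,3,4,5}->{2,3}; U {1,2,4}->{4}
Constraint 3 (X != W) on D(X)={2,3} D(W)={1,2}: no change
So after constraint 3: D(W) = {1,2}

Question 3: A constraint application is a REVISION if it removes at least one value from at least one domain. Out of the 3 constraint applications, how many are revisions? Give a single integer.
Answer: 2

Derivation:
Constraint 1 (W + U = X) on D(W)={1,2,3,4,5} D(U)={1,2,4} D(X)={2,3,4,5}: W {1,2,3,4,5}->{1,2,3,4} => REVISION
Constraint 2 (W + X = U) on D(W)={1,2,3,4} D(X)={2,3,4,5} D(U)={1,2,4}: W {1,2,3,4}->{1,2}; X {2,3,4,5}->{2,3}; U {1,2,4}->{4} => REVISION
Constraint 3 (X != W) on D(X)={2,3} D(W)={1,2}: no change => not a revision
Total revisions = 2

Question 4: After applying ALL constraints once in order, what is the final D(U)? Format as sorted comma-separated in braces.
Answer: {4}

Derivation:
Constraint 1 (W + U = X) on D(W)={1,2,3,4,5} D(U)={1,2,4} D(X)={2,3,4,5}: W {1,2,3,4,5}->{1,2,3,4}
Constraint 2 (W + X = U) on D(W)={1,2,3,4} D(X)={2,3,4,5} D(U)={1,2,4}: W {1,2,3,4}->{1,2}; X {2,3,4,5}->{2,3}; U {1,2,4}->{4}
Constraint 3 (X != W) on D(X)={2,3} D(W)={1,2}: no change
So after all 3 constraints: D(U) = {4}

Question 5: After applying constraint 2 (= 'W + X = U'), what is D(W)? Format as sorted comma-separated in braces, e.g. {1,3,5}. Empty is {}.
Answer: {1,2}

Derivation:
Constraint 1 (W + U = X) on D(W)={1,2,3,4,5} D(U)={1,2,4} D(X)={2,3,4,5}: W {1,2,3,4,5}->{1,2,3,4}
Constraint 2 (W + X = U) on D(W)={1,2,3,4} D(X)={2,3,4,5} D(U)={1,2,4}: W {1,2,3,4}->{1,2}; X {2,3,4,5}->{2,3}; U {1,2,4}->{4}
So after constraint 2: D(W) = {1,2}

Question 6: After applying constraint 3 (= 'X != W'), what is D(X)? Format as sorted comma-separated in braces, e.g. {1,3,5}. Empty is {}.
Answer: {2,3}

Derivation:
Constraint 1 (W + U = X) on D(W)={1,2,3,4,5} D(U)={1,2,4} D(X)={2,3,4,5}: W {1,2,3,4,5}->{1,2,3,4}
Constraint 2 (W + X = U) on D(W)={1,2,3,4} D(X)={2,3,4,5} D(U)={1,2,4}: W {1,2,3,4}->{1,2}; X {2,3,4,5}->{2,3}; U {1,2,4}->{4}
Constraint 3 (X != W) on D(X)={2,3} D(W)={1,2}: no change
So after constraint 3: D(X) = {2,3}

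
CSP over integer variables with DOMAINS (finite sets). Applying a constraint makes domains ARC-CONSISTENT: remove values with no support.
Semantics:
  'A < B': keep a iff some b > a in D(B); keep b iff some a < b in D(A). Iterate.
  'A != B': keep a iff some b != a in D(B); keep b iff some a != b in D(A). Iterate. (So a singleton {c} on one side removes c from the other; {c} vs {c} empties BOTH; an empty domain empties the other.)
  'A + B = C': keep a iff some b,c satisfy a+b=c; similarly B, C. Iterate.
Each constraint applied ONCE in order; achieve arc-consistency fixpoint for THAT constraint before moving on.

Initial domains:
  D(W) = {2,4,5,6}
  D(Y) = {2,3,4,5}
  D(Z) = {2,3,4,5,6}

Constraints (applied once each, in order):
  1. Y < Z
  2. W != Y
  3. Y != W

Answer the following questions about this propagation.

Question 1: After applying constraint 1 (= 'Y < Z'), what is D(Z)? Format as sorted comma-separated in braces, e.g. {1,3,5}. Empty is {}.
Constraint 1 (Y < Z) on D(Y)={2,3,4,5} D(Z)={2,3,4,5,6}: Z {2,3,4,5,6}->{3,4,5,6}
So after constraint 1: D(Z) = {3,4,5,6}

Answer: {3,4,5,6}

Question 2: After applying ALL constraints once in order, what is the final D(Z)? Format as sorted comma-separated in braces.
Answer: {3,4,5,6}

Derivation:
Constraint 1 (Y < Z) on D(Y)={2,3,4,5} D(Z)={2,3,4,5,6}: Z {2,3,4,5,6}->{3,4,5,6}
Constraint 2 (W != Y) on D(W)={2,4,5,6} D(Y)={2,3,4,5}: no change
Constraint 3 (Y != W) on D(Y)={2,3,4,5} D(W)={2,4,5,6}: no change
So after all 3 constraints: D(Z) = {3,4,5,6}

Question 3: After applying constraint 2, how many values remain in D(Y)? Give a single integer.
Constraint 1 (Y < Z) on D(Y)={2,3,4,5} D(Z)={2,3,4,5,6}: Z {2,3,4,5,6}->{3,4,5,6}
Constraint 2 (W != Y) on D(W)={2,4,5,6} D(Y)={2,3,4,5}: no change
So after constraint 2: D(Y)={2,3,4,5}, size = 4

Answer: 4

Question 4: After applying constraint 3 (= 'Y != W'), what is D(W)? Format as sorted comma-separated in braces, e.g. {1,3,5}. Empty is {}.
Answer: {2,4,5,6}

Derivation:
Constraint 1 (Y < Z) on D(Y)={2,3,4,5} D(Z)={2,3,4,5,6}: Z {2,3,4,5,6}->{3,4,5,6}
Constraint 2 (W != Y) on D(W)={2,4,5,6} D(Y)={2,3,4,5}: no change
Constraint 3 (Y != W) on D(Y)={2,3,4,5} D(W)={2,4,5,6}: no change
So after constraint 3: D(W) = {2,4,5,6}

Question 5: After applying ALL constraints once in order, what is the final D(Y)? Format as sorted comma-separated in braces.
Constraint 1 (Y < Z) on D(Y)={2,3,4,5} D(Z)={2,3,4,5,6}: Z {2,3,4,5,6}->{3,4,5,6}
Constraint 2 (W != Y) on D(W)={2,4,5,6} D(Y)={2,3,4,5}: no change
Constraint 3 (Y != W) on D(Y)={2,3,4,5} D(W)={2,4,5,6}: no change
So after all 3 constraints: D(Y) = {2,3,4,5}

Answer: {2,3,4,5}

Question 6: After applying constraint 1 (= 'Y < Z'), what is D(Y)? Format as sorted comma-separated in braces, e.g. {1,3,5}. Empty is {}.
Constraint 1 (Y < Z) on D(Y)={2,3,4,5} D(Z)={2,3,4,5,6}: Z {2,3,4,5,6}->{3,4,5,6}
So after constraint 1: D(Y) = {2,3,4,5}

Answer: {2,3,4,5}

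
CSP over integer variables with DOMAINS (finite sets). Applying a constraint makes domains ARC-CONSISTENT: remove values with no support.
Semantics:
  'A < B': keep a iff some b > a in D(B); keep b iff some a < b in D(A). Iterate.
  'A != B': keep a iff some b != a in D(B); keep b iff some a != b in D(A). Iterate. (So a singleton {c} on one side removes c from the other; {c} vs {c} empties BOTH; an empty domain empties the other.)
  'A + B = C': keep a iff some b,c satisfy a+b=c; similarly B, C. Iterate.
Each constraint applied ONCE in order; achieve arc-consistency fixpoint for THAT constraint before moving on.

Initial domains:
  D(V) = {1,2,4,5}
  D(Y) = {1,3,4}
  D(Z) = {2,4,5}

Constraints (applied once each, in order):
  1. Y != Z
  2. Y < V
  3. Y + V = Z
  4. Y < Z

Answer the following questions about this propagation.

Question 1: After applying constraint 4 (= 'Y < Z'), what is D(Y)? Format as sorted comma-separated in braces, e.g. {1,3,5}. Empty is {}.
Constraint 1 (Y != Z) on D(Y)={1,3,4} D(Z)={2,4,5}: no change
Constraint 2 (Y < V) on D(Y)={1,3,4} D(V)={1,2,4,5}: V {1,2,4,5}->{2,4,5}
Constraint 3 (Y + V = Z) on D(Y)={1,3,4} D(V)={2,4,5} D(Z)={2,4,5}: Y {1,3,4}->{1,3}; V {2,4,5}->{2,4}; Z {2,4,5}->{5}
Constraint 4 (Y < Z) on D(Y)={1,3} D(Z)={5}: no change
So after constraint 4: D(Y) = {1,3}

Answer: {1,3}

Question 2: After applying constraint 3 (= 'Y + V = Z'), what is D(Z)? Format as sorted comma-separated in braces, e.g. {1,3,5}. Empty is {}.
Answer: {5}

Derivation:
Constraint 1 (Y != Z) on D(Y)={1,3,4} D(Z)={2,4,5}: no change
Constraint 2 (Y < V) on D(Y)={1,3,4} D(V)={1,2,4,5}: V {1,2,4,5}->{2,4,5}
Constraint 3 (Y + V = Z) on D(Y)={1,3,4} D(V)={2,4,5} D(Z)={2,4,5}: Y {1,3,4}->{1,3}; V {2,4,5}->{2,4}; Z {2,4,5}->{5}
So after constraint 3: D(Z) = {5}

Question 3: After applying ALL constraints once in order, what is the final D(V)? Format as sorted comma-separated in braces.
Constraint 1 (Y != Z) on D(Y)={1,3,4} D(Z)={2,4,5}: no change
Constraint 2 (Y < V) on D(Y)={1,3,4} D(V)={1,2,4,5}: V {1,2,4,5}->{2,4,5}
Constraint 3 (Y + V = Z) on D(Y)={1,3,4} D(V)={2,4,5} D(Z)={2,4,5}: Y {1,3,4}->{1,3}; V {2,4,5}->{2,4}; Z {2,4,5}->{5}
Constraint 4 (Y < Z) on D(Y)={1,3} D(Z)={5}: no change
So after all 4 constraints: D(V) = {2,4}

Answer: {2,4}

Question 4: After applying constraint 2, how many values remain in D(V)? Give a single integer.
Constraint 1 (Y != Z) on D(Y)={1,3,4} D(Z)={2,4,5}: no change
Constraint 2 (Y < V) on D(Y)={1,3,4} D(V)={1,2,4,5}: V {1,2,4,5}->{2,4,5}
So after constraint 2: D(V)={2,4,5}, size = 3

Answer: 3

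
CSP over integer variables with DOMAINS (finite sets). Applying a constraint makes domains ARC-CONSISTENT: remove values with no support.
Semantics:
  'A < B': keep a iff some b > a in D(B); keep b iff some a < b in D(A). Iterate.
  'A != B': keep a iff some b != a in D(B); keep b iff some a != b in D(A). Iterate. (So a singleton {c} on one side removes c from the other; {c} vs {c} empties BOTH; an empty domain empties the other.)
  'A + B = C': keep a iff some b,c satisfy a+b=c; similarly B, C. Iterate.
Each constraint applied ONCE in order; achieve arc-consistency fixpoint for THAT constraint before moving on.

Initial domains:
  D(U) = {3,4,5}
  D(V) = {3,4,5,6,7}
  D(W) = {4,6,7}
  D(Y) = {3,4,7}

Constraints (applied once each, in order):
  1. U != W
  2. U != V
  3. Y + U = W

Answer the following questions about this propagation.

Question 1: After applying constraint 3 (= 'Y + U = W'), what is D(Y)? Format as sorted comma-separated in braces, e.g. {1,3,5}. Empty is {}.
Constraint 1 (U != W) on D(U)={3,4,5} D(W)={4,6,7}: no change
Constraint 2 (U != V) on D(U)={3,4,5} D(V)={3,4,5,6,7}: no change
Constraint 3 (Y + U = W) on D(Y)={3,4,7} D(U)={3,4,5} D(W)={4,6,7}: Y {3,4,7}->{3,4}; U {3,4,5}->{3,4}; W {4,6,7}->{6,7}
So after constraint 3: D(Y) = {3,4}

Answer: {3,4}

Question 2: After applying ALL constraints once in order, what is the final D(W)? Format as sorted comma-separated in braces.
Answer: {6,7}

Derivation:
Constraint 1 (U != W) on D(U)={3,4,5} D(W)={4,6,7}: no change
Constraint 2 (U != V) on D(U)={3,4,5} D(V)={3,4,5,6,7}: no change
Constraint 3 (Y + U = W) on D(Y)={3,4,7} D(U)={3,4,5} D(W)={4,6,7}: Y {3,4,7}->{3,4}; U {3,4,5}->{3,4}; W {4,6,7}->{6,7}
So after all 3 constraints: D(W) = {6,7}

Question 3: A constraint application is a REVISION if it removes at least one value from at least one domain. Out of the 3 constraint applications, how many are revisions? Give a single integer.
Answer: 1

Derivation:
Constraint 1 (U != W) on D(U)={3,4,5} D(W)={4,6,7}: no change => not a revision
Constraint 2 (U != V) on D(U)={3,4,5} D(V)={3,4,5,6,7}: no change => not a revision
Constraint 3 (Y + U = W) on D(Y)={3,4,7} D(U)={3,4,5} D(W)={4,6,7}: Y {3,4,7}->{3,4}; U {3,4,5}->{3,4}; W {4,6,7}->{6,7} => REVISION
Total revisions = 1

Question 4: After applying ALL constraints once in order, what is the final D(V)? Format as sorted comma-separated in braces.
Answer: {3,4,5,6,7}

Derivation:
Constraint 1 (U != W) on D(U)={3,4,5} D(W)={4,6,7}: no change
Constraint 2 (U != V) on D(U)={3,4,5} D(V)={3,4,5,6,7}: no change
Constraint 3 (Y + U = W) on D(Y)={3,4,7} D(U)={3,4,5} D(W)={4,6,7}: Y {3,4,7}->{3,4}; U {3,4,5}->{3,4}; W {4,6,7}->{6,7}
So after all 3 constraints: D(V) = {3,4,5,6,7}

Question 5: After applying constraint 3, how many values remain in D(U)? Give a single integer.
Constraint 1 (U != W) on D(U)={3,4,5} D(W)={4,6,7}: no change
Constraint 2 (U != V) on D(U)={3,4,5} D(V)={3,4,5,6,7}: no change
Constraint 3 (Y + U = W) on D(Y)={3,4,7} D(U)={3,4,5} D(W)={4,6,7}: Y {3,4,7}->{3,4}; U {3,4,5}->{3,4}; W {4,6,7}->{6,7}
So after constraint 3: D(U)={3,4}, size = 2

Answer: 2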